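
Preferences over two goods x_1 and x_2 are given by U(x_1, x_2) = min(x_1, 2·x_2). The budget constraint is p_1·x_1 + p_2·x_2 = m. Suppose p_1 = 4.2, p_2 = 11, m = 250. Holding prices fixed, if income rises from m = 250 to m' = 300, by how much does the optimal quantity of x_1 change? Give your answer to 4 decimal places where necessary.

With perfect complements, no substitution: consume in ratio x_1:x_2 = 2:1.
Budget: p_1·x_1 + p_2·(1/2)·x_1 = m, so (2·p_1 + p_2)·x_1 = 2·m.
Demand: x_1*(p_1,p_2,m) = 2·m/(2·p_1 + p_2), x_2* = m/(2·p_1 + p_2).
Here 2·4.2 + 11 = 19.4, giving x_1* = 25.7732.
At m' = 300: x_1* = 30.9278. Change: 30.9278 − 25.7732 = 5.1546.

Δx_1* = 5.1546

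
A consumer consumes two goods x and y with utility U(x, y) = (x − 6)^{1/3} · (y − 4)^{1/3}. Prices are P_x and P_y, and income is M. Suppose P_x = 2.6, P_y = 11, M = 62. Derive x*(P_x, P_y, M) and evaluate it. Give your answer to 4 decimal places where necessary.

x* = 6.4615

Let x' = x−6, y' = y−4. MRS = y'/x' = P_x/P_y.
Substituting into the budget: x* = 6 + 0.5·(M − 6·P_x − 4·P_y)/P_x, and y* = 4 + 0.5·(…)/P_y.
Discretionary income = 62 − 6·2.6 − 4·11 = 2.4; x* = 6 + 0.5·2.4/2.6 = 6.4615.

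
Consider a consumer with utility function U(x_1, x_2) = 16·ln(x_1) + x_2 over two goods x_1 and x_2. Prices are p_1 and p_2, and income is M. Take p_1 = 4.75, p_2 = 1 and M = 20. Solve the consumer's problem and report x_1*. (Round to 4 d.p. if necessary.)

MU_x_1 = 16/x_1, MU_x_2 = 1. Tangency: 16/x_1 = p_1/p_2.
So x_1*(p_1,p_2) = 16·p_2/p_1, independent of income; and x_2* = (M − 16·p_2)/p_2.
At the given prices: x_1* = 16·1/4.75 = 3.3684.

x_1* = 3.3684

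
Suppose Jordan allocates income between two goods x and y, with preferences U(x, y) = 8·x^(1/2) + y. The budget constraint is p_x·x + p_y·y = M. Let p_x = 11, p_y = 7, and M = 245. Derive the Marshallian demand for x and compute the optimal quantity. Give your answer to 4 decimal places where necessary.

Utility is quasi-linear in y; the FOC for x is 4/√x = p_x/p_y.
Solve: √x = 4·p_y/p_x, so x*(p_x,p_y) = (4·p_y/p_x)², and y* = (M − p_x·x*)/p_y.
Plugging in: x* = (4·7/11)² = 6.4793.

x* = 6.4793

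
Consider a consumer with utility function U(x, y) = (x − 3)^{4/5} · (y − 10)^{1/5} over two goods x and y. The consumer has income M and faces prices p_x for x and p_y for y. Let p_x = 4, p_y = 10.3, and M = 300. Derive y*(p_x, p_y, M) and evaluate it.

This is Cobb-Douglas in (x−3, y−10): tangency gives 0.8·p_y·(y−10) = 0.2·p_x·(x−3).
Substituting into the budget: x* = 3 + 0.8·(M − 3·p_x − 10·p_y)/p_x, and y* = 10 + 0.2·(…)/p_y.
Discretionary income = 300 − 3·4 − 10·10.3 = 185; y* = 10 + 0.2·185/10.3 = 13.5922.

y* = 13.5922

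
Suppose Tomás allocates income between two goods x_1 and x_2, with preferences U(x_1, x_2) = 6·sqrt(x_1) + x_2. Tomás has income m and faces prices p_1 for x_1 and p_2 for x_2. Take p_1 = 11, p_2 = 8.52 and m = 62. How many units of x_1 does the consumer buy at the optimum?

x_1* = 5.3993

MU_x_1 = 3/√x_1, MU_x_2 = 1. Tangency: 3/√x_1 = p_1/p_2.
Solve: √x_1 = 3·p_2/p_1, so x_1*(p_1,p_2) = (3·p_2/p_1)², and x_2* = (m − p_1·x_1*)/p_2.
Plugging in: x_1* = (3·8.52/11)² = 5.3993.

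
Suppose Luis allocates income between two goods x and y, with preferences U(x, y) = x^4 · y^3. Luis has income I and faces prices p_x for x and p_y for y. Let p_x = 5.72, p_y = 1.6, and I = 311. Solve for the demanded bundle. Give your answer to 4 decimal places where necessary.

x* = 31.0689, y* = 83.3036

MU_x/MU_y = (4·y)/(3·x); tangency sets this equal to p_x/p_y.
Rearranging, p_y·y = (3/4)·p_x·x. Substituting into the budget gives p_x·x·(1 + (3/4)) = I.
Demand: x*(p_x,p_y,I) = 4/7·I/p_x and y* = 3/7·I/p_y.
At p_x=5.72, p_y=1.6, I=311: x* = 4/7·311/5.72 = 31.0689, y* = 83.3036.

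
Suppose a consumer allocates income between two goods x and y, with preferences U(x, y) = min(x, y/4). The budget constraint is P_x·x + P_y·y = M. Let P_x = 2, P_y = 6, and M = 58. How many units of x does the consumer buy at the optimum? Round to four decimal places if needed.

Leontief preferences: the optimum is at the kink where x/1 = y/4, i.e. y = 4·x.
Budget: P_x·x + P_y·4·x = M, so (P_x + 4·P_y)·x = M.
Demand: x*(P_x,P_y,M) = M/(P_x + 4·P_y), y* = 4·M/(P_x + 4·P_y).
Here 2 + 4·6 = 26, giving x* = 2.2308.

x* = 2.2308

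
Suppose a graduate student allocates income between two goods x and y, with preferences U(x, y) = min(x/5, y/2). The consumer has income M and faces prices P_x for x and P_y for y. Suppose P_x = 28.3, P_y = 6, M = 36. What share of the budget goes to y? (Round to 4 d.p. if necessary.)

With perfect complements, no substitution: consume in ratio x:y = 5:2.
Budget: P_x·x + P_y·(2/5)·x = M, so (5·P_x + 2·P_y)·x = 5·M.
Demand: x*(P_x,P_y,M) = 5·M/(5·P_x + 2·P_y), y* = 2·M/(5·P_x + 2·P_y).
Here 5·28.3 + 2·6 = 153.5, giving x* = 1.1726 and y* = 0.4691.
Expenditure on y: 6·0.4691 = 2.8143; share = 0.0782.

share on y = 0.0782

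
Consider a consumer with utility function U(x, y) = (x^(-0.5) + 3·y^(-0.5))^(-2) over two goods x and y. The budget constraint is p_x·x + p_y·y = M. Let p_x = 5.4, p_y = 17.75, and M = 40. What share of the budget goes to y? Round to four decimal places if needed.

share on y = 0.7557

MRS = MU_x/MU_y = (1/3)·(y/x)^(1.5). Set equal to p_x/p_y.
Solve for the ratio: y/x = [3·p_x/p_y]^(2/3).
With the ratio pinned down, the budget gives x* = M/(p_x + p_y·(y/x)) and y* = (y/x)·x*.
Numerically y/x = 0.940902, so x* = 40/(5.4 + 17.75·0.940902) = 1.8099 and y* = 0.940902·1.8099 = 1.7029.
Expenditure on y: 17.75·1.7029 = 30.2267; share = 0.7557.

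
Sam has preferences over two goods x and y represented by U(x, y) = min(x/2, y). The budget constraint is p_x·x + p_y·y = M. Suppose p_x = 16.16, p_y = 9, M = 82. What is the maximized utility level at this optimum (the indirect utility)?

With perfect complements, no substitution: consume in ratio x:y = 2:1.
Budget: p_x·x + p_y·(1/2)·x = M, so (2·p_x + p_y)·x = 2·M.
Demand: x*(p_x,p_y,M) = 2·M/(2·p_x + p_y), y* = M/(2·p_x + p_y).
Here 2·16.16 + 9 = 41.32, giving x* = 3.969 and y* = 1.9845.
Utility at the optimum: U(3.969, 1.9845) = 1.9845.

V = 1.9845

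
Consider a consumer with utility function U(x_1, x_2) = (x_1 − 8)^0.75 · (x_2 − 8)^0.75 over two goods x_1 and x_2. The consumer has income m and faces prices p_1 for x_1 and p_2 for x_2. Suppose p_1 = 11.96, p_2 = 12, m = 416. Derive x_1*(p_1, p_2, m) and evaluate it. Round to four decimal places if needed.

x_1* = 17.3779

Substituting into the budget: x_1* = 8 + 0.5·(m − 8·p_1 − 8·p_2)/p_1, and x_2* = 8 + 0.5·(…)/p_2.
Discretionary income = 416 − 8·11.96 − 8·12 = 224.32; x_1* = 8 + 0.5·224.32/11.96 = 17.3779.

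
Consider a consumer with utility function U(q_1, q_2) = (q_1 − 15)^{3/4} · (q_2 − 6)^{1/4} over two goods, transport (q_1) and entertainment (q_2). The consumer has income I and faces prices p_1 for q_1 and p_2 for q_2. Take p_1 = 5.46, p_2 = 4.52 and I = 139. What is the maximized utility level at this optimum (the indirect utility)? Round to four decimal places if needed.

MRS = 3·(q_2−6)/(q_1−15). Tangency with p_1/p_2 gives q_2−6 = (1/3)·(p_1/p_2)·(q_1−15).
After buying the subsistence bundle (15, 6), a share 0.75 of the remaining income goes to q_1: q_1* = 15 + 0.75·(I − 15p_1 − 6p_2)/p_1.
Discretionary income = 139 − 15·5.46 − 6·4.52 = 29.98; q_1* = 15 + 0.75·29.98/5.46 = 19.1181; q_2* = 6 + 0.25·29.98/4.52 = 7.6582.
Utility at the optimum: U(19.1181, 7.6582) = 3.2805.

V = 3.2805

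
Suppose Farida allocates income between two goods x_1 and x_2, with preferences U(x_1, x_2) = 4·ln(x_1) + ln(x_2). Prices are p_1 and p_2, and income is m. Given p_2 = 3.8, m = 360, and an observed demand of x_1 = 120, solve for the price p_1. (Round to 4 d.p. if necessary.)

p_1 = 2.4

The MRS is 4·x_2/x_1. Set MRS = p_1/p_2.
Rearranging, p_2·x_2 = (1/4)·p_1·x_1. Substituting into the budget gives p_1·x_1·(1 + (1/4)) = m.
Demand: x_1*(p_1,p_2,m) = 0.8·m/p_1 and x_2* = 0.2·m/p_2.
Set x_1* = 120 in the demand function and solve for p_1: p_1 = 2.4.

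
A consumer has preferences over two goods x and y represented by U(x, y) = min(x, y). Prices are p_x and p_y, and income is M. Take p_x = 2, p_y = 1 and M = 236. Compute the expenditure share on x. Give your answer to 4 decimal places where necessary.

share on x = 0.6667

Leontief preferences: the optimum is at the kink where x/1 = y/1, i.e. y = x.
Budget: p_x·x + p_y·x = M, so (p_x + p_y)·x = M.
Demand: x*(p_x,p_y,M) = M/(p_x + p_y), y* = M/(p_x + p_y).
Here 2 + 1 = 3, giving x* = 78.6667 and y* = 78.6667.
Expenditure on x: 2·78.6667 = 157.3333; share = 0.6667.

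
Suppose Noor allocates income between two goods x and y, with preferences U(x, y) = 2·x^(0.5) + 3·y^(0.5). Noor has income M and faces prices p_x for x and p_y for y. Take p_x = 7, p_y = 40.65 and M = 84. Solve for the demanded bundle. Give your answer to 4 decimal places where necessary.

MRS = MU_x/MU_y = (2/3)·(y/x)^(0.5). Set equal to p_x/p_y.
Hence y/x = ((3/2)·p_x/p_y)^(1/(0.5)), i.e. raised to the 2 power.
With the ratio pinned down, the budget gives x* = M/(p_x + p_y·(y/x)) and y* = (y/x)·x*.
Numerically y/x = 0.06672, so x* = 84/(7 + 40.65·0.06672) = 8.6489 and y* = 0.06672·8.6489 = 0.5771.

x* = 8.6489, y* = 0.5771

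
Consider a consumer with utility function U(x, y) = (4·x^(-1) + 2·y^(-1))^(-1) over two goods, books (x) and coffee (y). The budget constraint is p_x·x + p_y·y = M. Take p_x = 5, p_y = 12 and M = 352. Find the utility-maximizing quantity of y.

From the CES first-order condition, 2·(y/x)^(2) = p_x/p_y.
Solve for the ratio: y/x = [(1/2)·p_x/p_y]^(0.5).
With the ratio pinned down, the budget gives x* = M/(p_x + p_y·(y/x)) and y* = (y/x)·x*.
Numerically y/x = 0.456435, so x* = 352/(5 + 12·0.456435) = 33.5967 and y* = 0.456435·33.5967 = 15.3347.

y* = 15.3347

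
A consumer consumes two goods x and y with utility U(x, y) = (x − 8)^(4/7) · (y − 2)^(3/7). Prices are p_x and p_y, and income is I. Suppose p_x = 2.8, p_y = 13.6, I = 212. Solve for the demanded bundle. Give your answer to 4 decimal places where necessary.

x* = 41.1429, y* = 7.1176

Substituting into the budget: x* = 8 + 4/7·(I − 8·p_x − 2·p_y)/p_x, and y* = 2 + 3/7·(…)/p_y.
Discretionary income = 212 − 8·2.8 − 2·13.6 = 162.4; x* = 8 + 4/7·162.4/2.8 = 41.1429; y* = 2 + 3/7·162.4/13.6 = 7.1176.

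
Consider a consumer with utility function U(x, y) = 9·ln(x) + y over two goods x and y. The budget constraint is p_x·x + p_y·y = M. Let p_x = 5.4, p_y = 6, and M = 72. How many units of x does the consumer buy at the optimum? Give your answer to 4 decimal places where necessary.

x* = 10

Set MRS = p_x/p_y: (9/x)/1 = p_x/p_y.
So x*(p_x,p_y) = 9·p_y/p_x, independent of income; and y* = (M − 9·p_y)/p_y.
At the given prices: x* = 9·6/5.4 = 10.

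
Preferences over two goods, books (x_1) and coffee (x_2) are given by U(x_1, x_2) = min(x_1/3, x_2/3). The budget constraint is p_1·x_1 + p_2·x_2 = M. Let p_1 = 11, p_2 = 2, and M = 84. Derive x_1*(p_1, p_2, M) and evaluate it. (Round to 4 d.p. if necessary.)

Demand: x_1*(p_1,p_2,M) = 3·M/(3·p_1 + 3·p_2), x_2* = 3·M/(3·p_1 + 3·p_2).
Here 3·11 + 3·2 = 39, giving x_1* = 6.4615.

x_1* = 6.4615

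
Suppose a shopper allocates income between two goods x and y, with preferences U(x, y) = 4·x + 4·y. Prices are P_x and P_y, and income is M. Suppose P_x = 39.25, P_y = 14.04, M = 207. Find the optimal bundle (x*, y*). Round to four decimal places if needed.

x* = 0, y* = 14.7436

Linear utility — the consumer picks whichever good has higher MU/price: 4/39.25 = 0.1019 vs 4/14.04 = 0.2849.
y gives more utility per dollar, so spend all income on y: y* = M/P_y, x* = 0.
Numerically: x* = 0, y* = 14.7436.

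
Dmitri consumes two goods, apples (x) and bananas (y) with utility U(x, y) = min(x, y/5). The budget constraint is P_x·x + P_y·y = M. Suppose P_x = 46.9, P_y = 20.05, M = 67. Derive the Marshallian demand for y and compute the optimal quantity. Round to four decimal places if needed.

With perfect complements, no substitution: consume in ratio x:y = 1:5.
Budget: P_x·x + P_y·5·x = M, so (P_x + 5·P_y)·x = M.
Demand: x*(P_x,P_y,M) = M/(P_x + 5·P_y), y* = 5·M/(P_x + 5·P_y).
Here 46.9 + 5·20.05 = 147.15, giving y* = 2.2766.

y* = 2.2766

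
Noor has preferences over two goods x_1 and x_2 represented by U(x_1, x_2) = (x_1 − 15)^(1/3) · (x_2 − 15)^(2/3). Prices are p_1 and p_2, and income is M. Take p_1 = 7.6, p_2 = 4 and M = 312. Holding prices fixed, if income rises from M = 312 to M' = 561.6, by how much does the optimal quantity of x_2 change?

MRS = (1/2)·(x_2−15)/(x_1−15). Tangency with p_1/p_2 gives x_2−15 = 2·(p_1/p_2)·(x_1−15).
Substituting into the budget: x_1* = 15 + 1/3·(M − 15·p_1 − 15·p_2)/p_1, and x_2* = 15 + 2/3·(…)/p_2.
Discretionary income = 312 − 15·7.6 − 15·4 = 138; x_2* = 15 + 2/3·138/4 = 38.
At M' = 561.6: x_2* = 79.6. Change: 79.6 − 38 = 41.6.

Δx_2* = 41.6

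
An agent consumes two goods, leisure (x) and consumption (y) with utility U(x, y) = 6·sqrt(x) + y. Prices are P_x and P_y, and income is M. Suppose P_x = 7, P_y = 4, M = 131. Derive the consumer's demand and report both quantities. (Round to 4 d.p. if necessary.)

Set MRS = P_x/P_y: 3·x^(−1/2) = P_x/P_y.
Solve: √x = 3·P_y/P_x, so x*(P_x,P_y) = (3·P_y/P_x)², and y* = (M − P_x·x*)/P_y.
Plugging in: x* = (3·4/7)² = 2.9388, y* = 27.6071.

x* = 2.9388, y* = 27.6071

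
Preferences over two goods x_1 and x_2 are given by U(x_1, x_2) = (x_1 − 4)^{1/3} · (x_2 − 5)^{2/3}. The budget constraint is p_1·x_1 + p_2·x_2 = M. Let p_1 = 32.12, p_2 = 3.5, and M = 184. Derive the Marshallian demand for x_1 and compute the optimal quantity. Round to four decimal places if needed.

x_1* = 4.3946

This is Cobb-Douglas in (x_1−4, x_2−5): tangency gives 1/3·p_2·(x_2−5) = 2/3·p_1·(x_1−4).
After buying the subsistence bundle (4, 5), a share 1/3 of the remaining income goes to x_1: x_1* = 4 + 1/3·(M − 4p_1 − 5p_2)/p_1.
Discretionary income = 184 − 4·32.12 − 5·3.5 = 38.02; x_1* = 4 + 1/3·38.02/32.12 = 4.3946.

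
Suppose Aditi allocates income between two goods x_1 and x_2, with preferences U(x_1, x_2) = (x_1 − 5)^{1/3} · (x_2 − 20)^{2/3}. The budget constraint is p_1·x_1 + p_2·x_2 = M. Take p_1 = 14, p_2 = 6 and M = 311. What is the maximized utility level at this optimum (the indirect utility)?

This is Cobb-Douglas in (x_1−5, x_2−20): tangency gives 1/3·p_2·(x_2−20) = 2/3·p_1·(x_1−5).
Substituting into the budget: x_1* = 5 + 1/3·(M − 5·p_1 − 20·p_2)/p_1, and x_2* = 20 + 2/3·(…)/p_2.
Discretionary income = 311 − 5·14 − 20·6 = 121; x_1* = 5 + 1/3·121/14 = 7.881; x_2* = 20 + 2/3·121/6 = 33.4444.
Utility at the optimum: U(7.881, 33.4444) = 8.0453.

V = 8.0453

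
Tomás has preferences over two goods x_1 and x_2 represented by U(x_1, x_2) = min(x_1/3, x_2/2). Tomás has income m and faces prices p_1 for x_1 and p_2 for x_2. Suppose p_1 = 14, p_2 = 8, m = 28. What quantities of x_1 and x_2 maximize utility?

With perfect complements, no substitution: consume in ratio x_1:x_2 = 3:2.
Budget: p_1·x_1 + p_2·(2/3)·x_1 = m, so (3·p_1 + 2·p_2)·x_1 = 3·m.
Demand: x_1*(p_1,p_2,m) = 3·m/(3·p_1 + 2·p_2), x_2* = 2·m/(3·p_1 + 2·p_2).
Here 3·14 + 2·8 = 58, giving x_1* = 1.4483 and x_2* = 0.9655.

x_1* = 1.4483, x_2* = 0.9655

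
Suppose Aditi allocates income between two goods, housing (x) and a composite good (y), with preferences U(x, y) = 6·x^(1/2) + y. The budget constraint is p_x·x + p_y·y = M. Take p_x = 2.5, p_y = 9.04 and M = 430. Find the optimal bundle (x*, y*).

MU_x = 3/√x, MU_y = 1. Tangency: 3/√x = p_x/p_y.
Thus x* = (3·p_y/p_x)² — independent of M — with the rest of income spent on y.
Plugging in: x* = (3·9.04/2.5)² = 117.6791, y* = 15.0224.

x* = 117.6791, y* = 15.0224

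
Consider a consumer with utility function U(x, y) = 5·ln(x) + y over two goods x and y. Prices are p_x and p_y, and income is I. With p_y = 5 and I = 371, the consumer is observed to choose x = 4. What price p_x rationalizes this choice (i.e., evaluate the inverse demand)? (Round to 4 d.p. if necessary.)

MU_x = 5/x, MU_y = 1. Tangency: 5/x = p_x/p_y.
So x*(p_x,p_y) = 5·p_y/p_x, independent of income; and y* = (I − 5·p_y)/p_y.
Set x* = 4 in the demand function and solve for p_x: p_x = 6.25.

p_x = 6.25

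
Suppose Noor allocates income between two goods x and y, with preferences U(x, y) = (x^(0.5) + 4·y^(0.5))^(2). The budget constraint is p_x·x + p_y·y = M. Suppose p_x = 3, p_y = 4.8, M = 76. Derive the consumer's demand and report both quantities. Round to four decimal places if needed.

x* = 2.303, y* = 14.3939

From the CES first-order condition, (1/4)·(y/x)^(0.5) = p_x/p_y.
Solve for the ratio: y/x = [4·p_x/p_y]^(2).
Substitute y = (y/x)·x into the budget: x* = M/(p_x + p_y·(y/x)).
Numerically y/x = 6.25, so x* = 76/(3 + 4.8·6.25) = 2.303 and y* = 6.25·2.303 = 14.3939.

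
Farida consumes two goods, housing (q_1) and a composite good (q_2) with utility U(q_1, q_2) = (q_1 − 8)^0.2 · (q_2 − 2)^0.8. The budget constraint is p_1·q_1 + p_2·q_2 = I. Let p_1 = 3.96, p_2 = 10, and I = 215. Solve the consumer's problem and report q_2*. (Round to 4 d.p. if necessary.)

Discretionary income = 215 − 8·3.96 − 2·10 = 163.32; q_2* = 2 + 0.8·163.32/10 = 15.0656.

q_2* = 15.0656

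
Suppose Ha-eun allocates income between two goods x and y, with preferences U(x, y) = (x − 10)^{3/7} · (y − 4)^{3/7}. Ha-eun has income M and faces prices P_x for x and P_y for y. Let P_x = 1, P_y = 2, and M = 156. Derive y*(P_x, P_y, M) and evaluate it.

y* = 38.5

This is Cobb-Douglas in (x−10, y−4): tangency gives 3/7·P_y·(y−4) = 3/7·P_x·(x−10).
Substituting into the budget: x* = 10 + 0.5·(M − 10·P_x − 4·P_y)/P_x, and y* = 4 + 0.5·(…)/P_y.
Discretionary income = 156 − 10·1 − 4·2 = 138; y* = 4 + 0.5·138/2 = 38.5.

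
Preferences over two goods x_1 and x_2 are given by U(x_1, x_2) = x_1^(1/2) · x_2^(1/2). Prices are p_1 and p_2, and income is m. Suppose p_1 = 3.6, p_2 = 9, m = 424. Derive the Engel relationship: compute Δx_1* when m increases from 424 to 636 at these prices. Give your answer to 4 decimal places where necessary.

Demand: x_1*(p_1,p_2,m) = 0.5·m/p_1 and x_2* = 0.5·m/p_2.
At p_1=3.6, p_2=9, m=424: x_1* = 0.5·424/3.6 = 58.8889.
At m' = 636: x_1* = 88.3333. Change: 88.3333 − 58.8889 = 29.4444.

Δx_1* = 29.4444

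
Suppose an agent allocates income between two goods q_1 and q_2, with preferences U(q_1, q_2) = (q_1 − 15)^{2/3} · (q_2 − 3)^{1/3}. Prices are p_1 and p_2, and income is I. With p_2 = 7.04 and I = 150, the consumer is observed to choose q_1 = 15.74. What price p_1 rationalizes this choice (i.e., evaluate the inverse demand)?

p_1 = 8

This is Cobb-Douglas in (q_1−15, q_2−3): tangency gives 2/3·p_2·(q_2−3) = 1/3·p_1·(q_1−15).
After buying the subsistence bundle (15, 3), a share 2/3 of the remaining income goes to q_1: q_1* = 15 + 2/3·(I − 15p_1 − 3p_2)/p_1.
Set q_1* = 15.74 in the demand function and solve for p_1: p_1 = 8.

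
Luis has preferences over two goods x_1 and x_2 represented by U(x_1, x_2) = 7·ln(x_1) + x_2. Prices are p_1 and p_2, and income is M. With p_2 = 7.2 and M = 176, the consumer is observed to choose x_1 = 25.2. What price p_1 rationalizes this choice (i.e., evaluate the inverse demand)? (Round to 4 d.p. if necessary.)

Set MRS = p_1/p_2: (7/x_1)/1 = p_1/p_2.
So x_1*(p_1,p_2) = 7·p_2/p_1, independent of income; and x_2* = (M − 7·p_2)/p_2.
Set x_1* = 25.2 in the demand function and solve for p_1: p_1 = 2.

p_1 = 2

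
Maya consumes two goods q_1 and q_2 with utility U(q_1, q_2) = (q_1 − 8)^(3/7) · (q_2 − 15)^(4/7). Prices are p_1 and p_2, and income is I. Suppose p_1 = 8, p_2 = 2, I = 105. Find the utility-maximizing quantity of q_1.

MRS = (3/4)·(q_2−15)/(q_1−8). Tangency with p_1/p_2 gives q_2−15 = (4/3)·(p_1/p_2)·(q_1−8).
After buying the subsistence bundle (8, 15), a share 3/7 of the remaining income goes to q_1: q_1* = 8 + 3/7·(I − 8p_1 − 15p_2)/p_1.
Discretionary income = 105 − 8·8 − 15·2 = 11; q_1* = 8 + 3/7·11/8 = 8.5893.

q_1* = 8.5893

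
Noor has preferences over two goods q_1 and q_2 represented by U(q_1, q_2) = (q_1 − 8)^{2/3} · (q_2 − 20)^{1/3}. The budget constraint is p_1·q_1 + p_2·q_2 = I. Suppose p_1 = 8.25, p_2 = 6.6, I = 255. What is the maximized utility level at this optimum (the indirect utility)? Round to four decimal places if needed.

This is Cobb-Douglas in (q_1−8, q_2−20): tangency gives 2/3·p_2·(q_2−20) = 1/3·p_1·(q_1−8).
Substituting into the budget: q_1* = 8 + 2/3·(I − 8·p_1 − 20·p_2)/p_1, and q_2* = 20 + 1/3·(…)/p_2.
Discretionary income = 255 − 8·8.25 − 20·6.6 = 57; q_1* = 8 + 2/3·57/8.25 = 12.6061; q_2* = 20 + 1/3·57/6.6 = 22.8788.
Utility at the optimum: U(12.6061, 22.8788) = 3.9381.

V = 3.9381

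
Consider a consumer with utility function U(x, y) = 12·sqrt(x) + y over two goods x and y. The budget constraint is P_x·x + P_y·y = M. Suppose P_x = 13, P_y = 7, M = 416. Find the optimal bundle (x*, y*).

MU_x = 6/√x, MU_y = 1. Tangency: 6/√x = P_x/P_y.
Thus x* = (6·P_y/P_x)² — independent of M — with the rest of income spent on y.
Plugging in: x* = (6·7/13)² = 10.4379, y* = 40.044.

x* = 10.4379, y* = 40.044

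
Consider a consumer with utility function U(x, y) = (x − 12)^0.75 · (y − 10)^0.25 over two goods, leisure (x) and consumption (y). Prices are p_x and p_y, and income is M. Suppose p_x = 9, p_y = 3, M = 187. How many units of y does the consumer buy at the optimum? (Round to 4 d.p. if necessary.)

Discretionary income = 187 − 12·9 − 10·3 = 49; y* = 10 + 0.25·49/3 = 14.0833.

y* = 14.0833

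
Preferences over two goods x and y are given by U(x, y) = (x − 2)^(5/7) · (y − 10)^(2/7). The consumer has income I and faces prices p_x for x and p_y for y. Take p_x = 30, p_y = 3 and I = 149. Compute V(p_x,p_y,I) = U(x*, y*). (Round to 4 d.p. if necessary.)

V = 2.0875

This is Cobb-Douglas in (x−2, y−10): tangency gives 5/7·p_y·(y−10) = 2/7·p_x·(x−2).
Substituting into the budget: x* = 2 + 5/7·(I − 2·p_x − 10·p_y)/p_x, and y* = 10 + 2/7·(…)/p_y.
Discretionary income = 149 − 2·30 − 10·3 = 59; x* = 2 + 5/7·59/30 = 3.4048; y* = 10 + 2/7·59/3 = 15.619.
Utility at the optimum: U(3.4048, 15.619) = 2.0875.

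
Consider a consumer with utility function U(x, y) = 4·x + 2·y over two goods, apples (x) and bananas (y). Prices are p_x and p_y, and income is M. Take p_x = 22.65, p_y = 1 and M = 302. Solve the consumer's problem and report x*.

x* = 0

y gives more utility per dollar, so spend all income on y: y* = M/p_y, x* = 0.
Numerically: x* = 0, y* = 302.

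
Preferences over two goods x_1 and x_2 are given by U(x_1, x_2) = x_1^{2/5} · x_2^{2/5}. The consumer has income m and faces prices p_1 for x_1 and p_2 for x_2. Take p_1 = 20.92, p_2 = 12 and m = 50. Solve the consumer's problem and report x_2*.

MU_x_1/MU_x_2 = (0.4·x_2)/(0.4·x_1); tangency sets this equal to p_1/p_2.
Rearranging, p_2·x_2 = p_1·x_1. Substituting into the budget gives p_1·x_1·(1 + 1) = m.
Demand: x_1*(p_1,p_2,m) = 0.5·m/p_1 and x_2* = 0.5·m/p_2.
At p_1=20.92, p_2=12, m=50: x_2* = 0.5·50/12 = 2.0833.

x_2* = 2.0833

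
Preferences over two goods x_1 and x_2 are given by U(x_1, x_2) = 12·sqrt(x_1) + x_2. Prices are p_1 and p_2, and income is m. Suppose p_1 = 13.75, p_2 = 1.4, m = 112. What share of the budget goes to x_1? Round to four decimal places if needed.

share on x_1 = 0.0458

Solve: √x_1 = 6·p_2/p_1, so x_1*(p_1,p_2) = (6·p_2/p_1)², and x_2* = (m − p_1·x_1*)/p_2.
Plugging in: x_1* = (6·1.4/13.75)² = 0.3732, x_2* = 76.3345.
Expenditure on x_1: 13.75·0.3732 = 5.1316; share = 0.0458.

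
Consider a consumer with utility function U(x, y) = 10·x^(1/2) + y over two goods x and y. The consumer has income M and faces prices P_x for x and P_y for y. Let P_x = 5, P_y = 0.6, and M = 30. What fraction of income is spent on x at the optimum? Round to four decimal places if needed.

share on x = 0.06

MU_x = 5/√x, MU_y = 1. Tangency: 5/√x = P_x/P_y.
Thus x* = (5·P_y/P_x)² — independent of M — with the rest of income spent on y.
Plugging in: x* = (5·0.6/5)² = 0.36, y* = 47.
Expenditure on x: 5·0.36 = 1.8; share = 0.06.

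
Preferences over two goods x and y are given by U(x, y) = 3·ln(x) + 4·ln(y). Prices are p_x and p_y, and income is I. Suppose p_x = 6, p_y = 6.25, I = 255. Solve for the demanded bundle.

Tangency: MRS = (3/4)·y/x = p_x/p_y.
So 3·p_y·y = 4·p_x·x; combined with the budget, a share 3/7 of income goes to x.
Demand: x*(p_x,p_y,I) = 3/7·I/p_x and y* = 4/7·I/p_y.
At p_x=6, p_y=6.25, I=255: x* = 3/7·255/6 = 18.2143, y* = 23.3143.

x* = 18.2143, y* = 23.3143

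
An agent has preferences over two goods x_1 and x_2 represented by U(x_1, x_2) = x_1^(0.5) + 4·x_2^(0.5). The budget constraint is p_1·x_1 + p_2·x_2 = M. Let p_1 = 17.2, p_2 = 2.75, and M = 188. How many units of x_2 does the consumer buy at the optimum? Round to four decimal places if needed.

MRS = MU_x_1/MU_x_2 = (1/4)·(x_2/x_1)^(0.5). Set equal to p_1/p_2.
Solve for the ratio: x_2/x_1 = [4·p_1/p_2]^(2).
Substitute x_2 = (x_2/x_1)·x_1 into the budget: x_1* = M/(p_1 + p_2·(x_2/x_1)).
Numerically x_2/x_1 = 625.909421, so x_1* = 188/(17.2 + 2.75·625.909421) = 0.1081 and x_2* = 625.909421·0.1081 = 67.6873.

x_2* = 67.6873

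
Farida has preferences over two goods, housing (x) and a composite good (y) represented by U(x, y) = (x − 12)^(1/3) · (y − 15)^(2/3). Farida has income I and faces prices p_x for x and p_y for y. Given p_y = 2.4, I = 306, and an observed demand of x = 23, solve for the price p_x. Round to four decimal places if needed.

MRS = (1/2)·(y−15)/(x−12). Tangency with p_x/p_y gives y−15 = 2·(p_x/p_y)·(x−12).
After buying the subsistence bundle (12, 15), a share 1/3 of the remaining income goes to x: x* = 12 + 1/3·(I − 12p_x − 15p_y)/p_x.
Set x* = 23 in the demand function and solve for p_x: p_x = 6.

p_x = 6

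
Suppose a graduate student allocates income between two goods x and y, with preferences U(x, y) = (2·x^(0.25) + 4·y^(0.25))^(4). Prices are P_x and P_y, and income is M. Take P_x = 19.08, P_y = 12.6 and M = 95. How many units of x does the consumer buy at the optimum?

From the CES first-order condition, (1/2)·(y/x)^(0.75) = P_x/P_y.
Solve for the ratio: y/x = [2·P_x/P_y]^(4/3).
With the ratio pinned down, the budget gives x* = M/(P_x + P_y·(y/x)) and y* = (y/x)·x*.
Numerically y/x = 4.381779, so x* = 95/(19.08 + 12.6·4.381779) = 1.2788.

x* = 1.2788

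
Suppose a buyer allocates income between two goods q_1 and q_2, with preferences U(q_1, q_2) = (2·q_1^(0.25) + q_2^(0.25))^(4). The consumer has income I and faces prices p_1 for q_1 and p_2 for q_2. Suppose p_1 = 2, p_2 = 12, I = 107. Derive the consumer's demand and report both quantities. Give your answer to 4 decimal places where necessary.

q_1* = 43.9102, q_2* = 1.5983

Numerically q_2/q_1 = 0.036399, so q_1* = 107/(2 + 12·0.036399) = 43.9102 and q_2* = 0.036399·43.9102 = 1.5983.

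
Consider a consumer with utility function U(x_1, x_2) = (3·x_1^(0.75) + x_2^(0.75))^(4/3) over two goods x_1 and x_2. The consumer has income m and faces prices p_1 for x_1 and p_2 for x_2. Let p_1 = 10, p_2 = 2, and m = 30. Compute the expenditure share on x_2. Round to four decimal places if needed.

From the CES first-order condition, 3·(x_2/x_1)^(0.25) = p_1/p_2.
Hence x_2/x_1 = ((1/3)·p_1/p_2)^(1/(0.25)), i.e. raised to the 4 power.
With the ratio pinned down, the budget gives x_1* = m/(p_1 + p_2·(x_2/x_1)) and x_2* = (x_2/x_1)·x_1*.
Numerically x_2/x_1 = 7.716049, so x_1* = 30/(10 + 2·7.716049) = 1.1796 and x_2* = 7.716049·1.1796 = 9.1019.
Expenditure on x_2: 2·9.1019 = 18.2039; share = 0.6068.

share on x_2 = 0.6068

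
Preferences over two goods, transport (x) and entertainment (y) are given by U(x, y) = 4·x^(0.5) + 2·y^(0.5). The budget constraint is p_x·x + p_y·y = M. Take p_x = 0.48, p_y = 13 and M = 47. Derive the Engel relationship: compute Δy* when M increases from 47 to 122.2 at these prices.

Δy* = 0.0529

From the CES first-order condition, 2·(y/x)^(0.5) = p_x/p_y.
Solve for the ratio: y/x = [(1/2)·p_x/p_y]^(2).
With the ratio pinned down, the budget gives x* = M/(p_x + p_y·(y/x)) and y* = (y/x)·x*.
Numerically y/x = 0.000341, so x* = 47/(0.48 + 13·0.000341) = 97.0211 and y* = 0.000341·97.0211 = 0.0331.
At M' = 122.2: y* = 0.086. Change: 0.086 − 0.0331 = 0.0529.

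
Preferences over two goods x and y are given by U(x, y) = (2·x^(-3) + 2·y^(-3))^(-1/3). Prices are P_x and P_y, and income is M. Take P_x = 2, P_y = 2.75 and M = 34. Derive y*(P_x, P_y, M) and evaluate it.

y* = 6.9166

From the CES first-order condition, (y/x)^(4) = P_x/P_y.
Solve for the ratio: y/x = [P_x/P_y]^(0.25).
With the ratio pinned down, the budget gives x* = M/(P_x + P_y·(y/x)) and y* = (y/x)·x*.
Numerically y/x = 0.923473, so x* = 34/(2 + 2.75·0.923473) = 7.4897 and y* = 0.923473·7.4897 = 6.9166.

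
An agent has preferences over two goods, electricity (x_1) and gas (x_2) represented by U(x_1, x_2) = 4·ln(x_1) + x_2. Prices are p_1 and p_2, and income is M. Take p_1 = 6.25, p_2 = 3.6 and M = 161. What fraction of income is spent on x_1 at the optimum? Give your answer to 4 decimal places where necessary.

share on x_1 = 0.0894

MU_x_1 = 4/x_1, MU_x_2 = 1. Tangency: 4/x_1 = p_1/p_2.
So x_1*(p_1,p_2) = 4·p_2/p_1, independent of income; and x_2* = (M − 4·p_2)/p_2.
At the given prices: x_1* = 4·3.6/6.25 = 2.304, and x_2* = 40.7222.
Expenditure on x_1: 6.25·2.304 = 14.4; share = 0.0894.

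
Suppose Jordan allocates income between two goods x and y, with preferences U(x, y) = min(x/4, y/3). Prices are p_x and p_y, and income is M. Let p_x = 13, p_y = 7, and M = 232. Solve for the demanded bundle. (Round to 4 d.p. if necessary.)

x* = 12.7123, y* = 9.5342

Leontief preferences: the optimum is at the kink where x/4 = y/3, i.e. y = (3/4)·x.
Budget: p_x·x + p_y·(3/4)·x = M, so (4·p_x + 3·p_y)·x = 4·M.
Demand: x*(p_x,p_y,M) = 4·M/(4·p_x + 3·p_y), y* = 3·M/(4·p_x + 3·p_y).
Here 4·13 + 3·7 = 73, giving x* = 12.7123 and y* = 9.5342.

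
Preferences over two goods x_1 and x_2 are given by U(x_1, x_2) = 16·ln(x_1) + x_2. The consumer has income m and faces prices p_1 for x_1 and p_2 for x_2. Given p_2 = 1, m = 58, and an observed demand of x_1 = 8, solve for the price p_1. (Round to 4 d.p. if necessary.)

MU_x_1 = 16/x_1, MU_x_2 = 1. Tangency: 16/x_1 = p_1/p_2.
So x_1*(p_1,p_2) = 16·p_2/p_1, independent of income; and x_2* = (m − 16·p_2)/p_2.
Set x_1* = 8 in the demand function and solve for p_1: p_1 = 2.

p_1 = 2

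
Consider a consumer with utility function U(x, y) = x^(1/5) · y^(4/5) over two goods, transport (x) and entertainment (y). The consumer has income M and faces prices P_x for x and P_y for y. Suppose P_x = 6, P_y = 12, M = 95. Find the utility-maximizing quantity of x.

At P_x=6, P_y=12, M=95: x* = 0.2·95/6 = 3.1667.

x* = 3.1667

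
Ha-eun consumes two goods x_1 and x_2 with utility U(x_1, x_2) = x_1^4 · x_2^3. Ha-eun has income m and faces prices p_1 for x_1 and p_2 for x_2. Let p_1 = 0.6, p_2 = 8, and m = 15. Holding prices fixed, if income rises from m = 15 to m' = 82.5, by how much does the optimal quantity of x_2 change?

Tangency: MRS = (4/3)·x_2/x_1 = p_1/p_2.
Rearranging, p_2·x_2 = (3/4)·p_1·x_1. Substituting into the budget gives p_1·x_1·(1 + (3/4)) = m.
Demand: x_1*(p_1,p_2,m) = 4/7·m/p_1 and x_2* = 3/7·m/p_2.
At p_1=0.6, p_2=8, m=15: x_2* = 3/7·15/8 = 0.8036.
At m' = 82.5: x_2* = 4.4196. Change: 4.4196 − 0.8036 = 3.6161.

Δx_2* = 3.6161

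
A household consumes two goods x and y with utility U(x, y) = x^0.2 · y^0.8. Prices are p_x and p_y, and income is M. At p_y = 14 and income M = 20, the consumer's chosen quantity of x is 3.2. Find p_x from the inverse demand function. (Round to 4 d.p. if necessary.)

The MRS is (1/4)·y/x. Set MRS = p_x/p_y.
Rearranging, p_y·y = 4·p_x·x. Substituting into the budget gives p_x·x·(1 + 4) = M.
Demand: x*(p_x,p_y,M) = 0.2·M/p_x and y* = 0.8·M/p_y.
Set x* = 3.2 in the demand function and solve for p_x: p_x = 1.25.

p_x = 1.25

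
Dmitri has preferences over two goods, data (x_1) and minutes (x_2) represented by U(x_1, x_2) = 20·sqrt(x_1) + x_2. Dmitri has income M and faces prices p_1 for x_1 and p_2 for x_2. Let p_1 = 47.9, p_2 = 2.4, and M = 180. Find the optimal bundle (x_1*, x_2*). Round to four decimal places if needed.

Set MRS = p_1/p_2: 10·x_1^(−1/2) = p_1/p_2.
Thus x_1* = (10·p_2/p_1)² — independent of M — with the rest of income spent on x_2.
Plugging in: x_1* = (10·2.4/47.9)² = 0.251, x_2* = 69.9896.

x_1* = 0.251, x_2* = 69.9896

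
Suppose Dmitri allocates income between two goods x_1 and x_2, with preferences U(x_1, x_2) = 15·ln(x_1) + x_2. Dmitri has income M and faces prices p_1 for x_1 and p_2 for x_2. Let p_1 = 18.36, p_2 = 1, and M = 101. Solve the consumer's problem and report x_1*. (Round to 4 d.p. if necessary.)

x_1* = 0.817

Set MRS = p_1/p_2: (15/x_1)/1 = p_1/p_2.
So x_1*(p_1,p_2) = 15·p_2/p_1, independent of income; and x_2* = (M − 15·p_2)/p_2.
At the given prices: x_1* = 15·1/18.36 = 0.817.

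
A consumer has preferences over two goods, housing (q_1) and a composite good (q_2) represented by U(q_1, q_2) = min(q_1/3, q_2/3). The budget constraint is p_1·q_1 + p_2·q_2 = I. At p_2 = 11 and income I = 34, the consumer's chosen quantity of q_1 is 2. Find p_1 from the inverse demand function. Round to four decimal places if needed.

Leontief preferences: the optimum is at the kink where q_1/3 = q_2/3, i.e. q_2 = q_1.
Budget: p_1·q_1 + p_2·q_1 = I, so (3·p_1 + 3·p_2)·q_1 = 3·I.
Demand: q_1*(p_1,p_2,I) = 3·I/(3·p_1 + 3·p_2), q_2* = 3·I/(3·p_1 + 3·p_2).
Set q_1* = 2 in the demand function and solve for p_1: p_1 = 6.

p_1 = 6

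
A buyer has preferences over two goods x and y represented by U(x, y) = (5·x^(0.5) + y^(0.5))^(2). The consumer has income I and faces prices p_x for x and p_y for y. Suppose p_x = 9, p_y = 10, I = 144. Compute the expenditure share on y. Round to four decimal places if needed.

MU_x ∝ 5·x^(-0.5), MU_y ∝ y^(-0.5), so MRS = 5·(y/x)^(0.5) = p_x/p_y.
Hence y/x = ((1/5)·p_x/p_y)^(1/(0.5)), i.e. raised to the 2 power.
Substitute y = (y/x)·x into the budget: x* = I/(p_x + p_y·(y/x)).
Numerically y/x = 0.0324, so x* = 144/(9 + 10·0.0324) = 15.444 and y* = 0.0324·15.444 = 0.5004.
Expenditure on y: 10·0.5004 = 5.0039; share = 0.0347.

share on y = 0.0347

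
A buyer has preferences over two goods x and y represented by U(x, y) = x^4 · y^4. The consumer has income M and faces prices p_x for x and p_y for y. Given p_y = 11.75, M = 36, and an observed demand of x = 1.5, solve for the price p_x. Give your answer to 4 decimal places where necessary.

p_x = 12

MU_x/MU_y = (4·y)/(4·x); tangency sets this equal to p_x/p_y.
So 4·p_y·y = 4·p_x·x; combined with the budget, a share 0.5 of income goes to x.
Demand: x*(p_x,p_y,M) = 0.5·M/p_x and y* = 0.5·M/p_y.
Set x* = 1.5 in the demand function and solve for p_x: p_x = 12.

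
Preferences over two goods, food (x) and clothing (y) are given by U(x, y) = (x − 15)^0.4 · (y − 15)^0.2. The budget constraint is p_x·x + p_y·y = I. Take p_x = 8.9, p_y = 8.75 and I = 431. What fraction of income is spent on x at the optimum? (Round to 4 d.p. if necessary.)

MRS = 2·(y−15)/(x−15). Tangency with p_x/p_y gives y−15 = (1/2)·(p_x/p_y)·(x−15).
Substituting into the budget: x* = 15 + 2/3·(I − 15·p_x − 15·p_y)/p_x, and y* = 15 + 1/3·(…)/p_y.
Discretionary income = 431 − 15·8.9 − 15·8.75 = 166.25; x* = 15 + 2/3·166.25/8.9 = 27.4532; y* = 15 + 1/3·166.25/8.75 = 21.3333.
Expenditure on x: 8.9·27.4532 = 244.3333; share = 0.5669.

share on x = 0.5669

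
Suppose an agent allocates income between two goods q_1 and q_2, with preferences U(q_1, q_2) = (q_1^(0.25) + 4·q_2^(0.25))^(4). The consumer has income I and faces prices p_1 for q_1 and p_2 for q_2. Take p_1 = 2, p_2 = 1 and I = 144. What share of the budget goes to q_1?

Substitute q_2 = (q_2/q_1)·q_1 into the budget: q_1* = I/(p_1 + p_2·(q_2/q_1)).
Numerically q_2/q_1 = 16, so q_1* = 144/(2 + 1·16) = 8 and q_2* = 16·8 = 128.
Expenditure on q_1: 2·8 = 16; share = 0.1111.

share on q_1 = 0.1111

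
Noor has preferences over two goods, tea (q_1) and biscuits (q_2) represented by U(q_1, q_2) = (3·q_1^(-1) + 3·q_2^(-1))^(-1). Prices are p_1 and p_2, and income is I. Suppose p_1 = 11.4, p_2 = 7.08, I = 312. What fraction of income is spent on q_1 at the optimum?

MU_q_1 ∝ 3·q_1^(-2), MU_q_2 ∝ 3·q_2^(-2), so MRS = (q_2/q_1)^(2) = p_1/p_2.
Solve for the ratio: q_2/q_1 = [p_1/p_2]^(0.5).
Substitute q_2 = (q_2/q_1)·q_1 into the budget: q_1* = I/(p_1 + p_2·(q_2/q_1)).
Numerically q_2/q_1 = 1.268925, so q_1* = 312/(11.4 + 7.08·1.268925) = 15.3061 and q_2* = 1.268925·15.3061 = 19.4223.
Expenditure on q_1: 11.4·15.3061 = 174.4899; share = 0.5593.

share on q_1 = 0.5593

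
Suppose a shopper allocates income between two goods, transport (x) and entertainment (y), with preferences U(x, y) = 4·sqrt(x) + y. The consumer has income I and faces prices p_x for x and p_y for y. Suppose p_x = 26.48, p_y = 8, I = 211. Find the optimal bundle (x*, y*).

x* = 0.3651, y* = 25.1665

Plugging in: x* = (2·8/26.48)² = 0.3651, y* = 25.1665.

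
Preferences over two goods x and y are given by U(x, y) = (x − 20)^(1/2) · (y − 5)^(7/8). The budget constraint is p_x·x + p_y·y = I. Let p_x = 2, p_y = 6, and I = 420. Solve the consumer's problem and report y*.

After buying the subsistence bundle (20, 5), a share 4/11 of the remaining income goes to x: x* = 20 + 4/11·(I − 20p_x − 5p_y)/p_x.
Discretionary income = 420 − 20·2 − 5·6 = 350; y* = 5 + 7/11·350/6 = 42.1212.

y* = 42.1212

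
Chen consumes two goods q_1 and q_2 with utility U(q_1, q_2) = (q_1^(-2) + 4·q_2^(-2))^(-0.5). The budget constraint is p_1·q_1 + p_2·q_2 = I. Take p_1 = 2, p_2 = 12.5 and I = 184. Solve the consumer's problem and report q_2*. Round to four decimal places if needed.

MU_q_1 ∝ q_1^(-3), MU_q_2 ∝ 4·q_2^(-3), so MRS = (1/4)·(q_2/q_1)^(3) = p_1/p_2.
Solve for the ratio: q_2/q_1 = [4·p_1/p_2]^(1/3).
Substitute q_2 = (q_2/q_1)·q_1 into the budget: q_1* = I/(p_1 + p_2·(q_2/q_1)).
Numerically q_2/q_1 = 0.861774, so q_1* = 184/(2 + 12.5·0.861774) = 14.4063 and q_2* = 0.861774·14.4063 = 12.415.

q_2* = 12.415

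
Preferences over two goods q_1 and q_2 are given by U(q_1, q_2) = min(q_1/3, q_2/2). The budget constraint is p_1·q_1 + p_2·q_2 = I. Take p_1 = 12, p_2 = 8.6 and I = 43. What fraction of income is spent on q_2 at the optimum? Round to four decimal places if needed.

With perfect complements, no substitution: consume in ratio q_1:q_2 = 3:2.
Budget: p_1·q_1 + p_2·(2/3)·q_1 = I, so (3·p_1 + 2·p_2)·q_1 = 3·I.
Demand: q_1*(p_1,p_2,I) = 3·I/(3·p_1 + 2·p_2), q_2* = 2·I/(3·p_1 + 2·p_2).
Here 3·12 + 2·8.6 = 53.2, giving q_1* = 2.4248 and q_2* = 1.6165.
Expenditure on q_2: 8.6·1.6165 = 13.9023; share = 0.3233.

share on q_2 = 0.3233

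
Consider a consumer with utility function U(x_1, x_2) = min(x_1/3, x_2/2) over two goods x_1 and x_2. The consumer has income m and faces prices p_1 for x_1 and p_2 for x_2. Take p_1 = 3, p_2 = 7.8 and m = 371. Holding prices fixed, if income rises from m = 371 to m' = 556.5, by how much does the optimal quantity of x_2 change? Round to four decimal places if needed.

Δx_2* = 15.0813

With perfect complements, no substitution: consume in ratio x_1:x_2 = 3:2.
Budget: p_1·x_1 + p_2·(2/3)·x_1 = m, so (3·p_1 + 2·p_2)·x_1 = 3·m.
Demand: x_1*(p_1,p_2,m) = 3·m/(3·p_1 + 2·p_2), x_2* = 2·m/(3·p_1 + 2·p_2).
Here 3·3 + 2·7.8 = 24.6, giving x_2* = 30.1626.
At m' = 556.5: x_2* = 45.2439. Change: 45.2439 − 30.1626 = 15.0813.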